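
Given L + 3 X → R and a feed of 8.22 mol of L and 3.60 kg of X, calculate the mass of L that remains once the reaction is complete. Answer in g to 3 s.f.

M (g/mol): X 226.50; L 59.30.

n(L) = 8.220 mol
n(X) = 3.600×1000 / 226.50 = 15.89 mol
n/ν → L: 8.220, X: 5.297; X is limiting.
L consumed = (1/3) × 15.89 = 5.297 mol
L remaining = 8.220 − 5.297 = 2.923 mol
mass = 2.923 × 59.30 = 173.3 g

173 g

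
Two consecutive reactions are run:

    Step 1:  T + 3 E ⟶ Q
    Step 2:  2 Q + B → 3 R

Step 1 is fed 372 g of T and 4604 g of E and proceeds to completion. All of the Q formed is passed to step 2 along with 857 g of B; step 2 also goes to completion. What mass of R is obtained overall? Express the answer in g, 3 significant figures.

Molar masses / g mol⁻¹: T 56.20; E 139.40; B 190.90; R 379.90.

3770 g

Step 1:
n(T) = 372.0 / 56.20 = 6.619 mol
n(E) = 4604 / 139.40 = 33.03 mol
n/ν → T: 6.619, E: 11.01; T is limiting.
n(Q) produced = (1/1) × 6.619 = 6.619 mol
Step 2:
n(Q) available = 6.619 mol
n(B) = 857.0 / 190.90 = 4.489 mol
n/ν → Q: 3.310, B: 4.489; Q is limiting.
n(R) = (3/2) × 6.619 = 9.929 mol
mass = 9.929 × 379.90 = 3772 g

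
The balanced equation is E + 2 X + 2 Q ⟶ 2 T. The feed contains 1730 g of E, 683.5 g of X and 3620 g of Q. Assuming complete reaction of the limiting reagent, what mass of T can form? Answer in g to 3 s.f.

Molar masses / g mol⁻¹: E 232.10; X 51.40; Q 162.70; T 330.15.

4390 g

n(E) = 1730 / 232.10 = 7.454 mol
n(X) = 683.5 / 51.40 = 13.30 mol
n(Q) = 3620 / 162.70 = 22.25 mol
n/ν → E: 7.454, X: 6.650, Q: 11.13; X is limiting.
n(T) = (2/2) × 13.30 = 13.30 mol
mass = 13.30 × 330.15 = 4391 g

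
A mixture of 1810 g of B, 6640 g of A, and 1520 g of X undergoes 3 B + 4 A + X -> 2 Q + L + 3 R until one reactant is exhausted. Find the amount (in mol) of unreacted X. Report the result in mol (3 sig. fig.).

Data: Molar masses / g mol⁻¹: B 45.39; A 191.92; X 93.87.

n(B) = 1810 / 45.39 = 39.88 mol
n(A) = 6640 / 191.92 = 34.60 mol
n(X) = 1520 / 93.87 = 16.19 mol
n/ν → B: 13.29, A: 8.650, X: 16.19; A is limiting.
X consumed = (1/4) × 34.60 = 8.650 mol
X remaining = 16.19 − 8.650 = 7.540 mol

7.54 mol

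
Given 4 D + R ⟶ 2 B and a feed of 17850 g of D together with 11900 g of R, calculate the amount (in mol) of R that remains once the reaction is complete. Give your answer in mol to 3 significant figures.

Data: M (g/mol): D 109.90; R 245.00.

7.97 mol

n(D) = 17850 / 109.90 = 162.4 mol
n(R) = 11900 / 245.00 = 48.57 mol
n/ν for D = 162.4/4 = 40.60
n/ν for R = 48.57/1 = 48.57
Smallest n/ν is D → limiting reagent.
R consumed = (1/4) × 162.4 = 40.60 mol
R remaining = 48.57 − 40.60 = 7.970 mol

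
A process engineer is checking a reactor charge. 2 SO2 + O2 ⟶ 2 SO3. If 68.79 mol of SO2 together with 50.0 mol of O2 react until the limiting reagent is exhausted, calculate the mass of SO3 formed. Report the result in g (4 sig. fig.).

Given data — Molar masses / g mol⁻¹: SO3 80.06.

5507 g

n(SO2) = 68.79 mol
n(O2) = 50.00 mol
n/ν → SO2: 34.40, O2: 50.00; SO2 is limiting.
n(SO3) = (2/2) × 68.79 = 68.79 mol
mass = 68.79 × 80.06 = 5507 g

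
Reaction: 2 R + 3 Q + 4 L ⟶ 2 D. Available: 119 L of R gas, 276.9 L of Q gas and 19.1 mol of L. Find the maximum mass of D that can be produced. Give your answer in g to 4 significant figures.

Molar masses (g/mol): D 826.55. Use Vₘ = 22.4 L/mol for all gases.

4391 g

n(R) = 119.0 / 22.4 = 5.313 mol
n(Q) = 276.9 / 22.4 = 12.36 mol
n(L) = 19.10 mol
n/ν for R = 5.313/2 = 2.657
n/ν for Q = 12.36/3 = 4.120
n/ν for L = 19.10/4 = 4.775
Smallest n/ν is R → limiting reagent.
n(D) = (2/2) × 5.313 = 5.313 mol
mass = 5.313 × 826.55 = 4391 g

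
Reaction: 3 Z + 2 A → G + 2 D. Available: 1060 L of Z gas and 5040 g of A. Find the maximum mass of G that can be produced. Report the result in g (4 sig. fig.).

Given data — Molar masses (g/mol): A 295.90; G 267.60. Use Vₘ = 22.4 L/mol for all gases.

2279 g

n(Z) = 1060 / 22.4 = 47.32 mol
n(A) = 5040 / 295.90 = 17.03 mol
n/ν → Z: 15.77, A: 8.515; A is limiting.
n(G) = (1/2) × 17.03 = 8.515 mol
mass = 8.515 × 267.60 = 2279 g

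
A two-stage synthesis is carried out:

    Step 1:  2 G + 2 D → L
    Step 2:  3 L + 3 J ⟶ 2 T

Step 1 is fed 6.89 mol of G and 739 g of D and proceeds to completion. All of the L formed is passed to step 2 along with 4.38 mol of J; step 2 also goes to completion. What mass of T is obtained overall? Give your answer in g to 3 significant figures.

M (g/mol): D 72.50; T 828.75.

Step 1:
n(G) = 6.890 mol
n(D) = 739.0 / 72.50 = 10.19 mol
n/ν → G: 3.445, D: 5.095; G is limiting.
n(L) produced = (1/2) × 6.890 = 3.445 mol
Step 2:
n(L) available = 3.445 mol
n(J) = 4.380 mol
n/ν → L: 1.148, J: 1.460; L is limiting.
n(T) = (2/3) × 3.445 = 2.297 mol
mass = 2.297 × 828.75 = 1904 g

1900 g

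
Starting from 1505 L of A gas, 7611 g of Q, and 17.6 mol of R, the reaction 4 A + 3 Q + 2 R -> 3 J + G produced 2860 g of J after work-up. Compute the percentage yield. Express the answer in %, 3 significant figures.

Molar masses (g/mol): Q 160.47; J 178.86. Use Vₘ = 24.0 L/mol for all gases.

60.6 %

n(A) = 1505 / 24.0 = 62.71 mol
n(Q) = 7611 / 160.47 = 47.43 mol
n(R) = 17.60 mol
n/ν → A: 15.68, Q: 15.81, R: 8.800; R is limiting.
theoretical n(J) = (3/2) × 17.60 = 26.40 mol → 4722 g
% yield = 2860 / 4722 × 100 = 60.57 %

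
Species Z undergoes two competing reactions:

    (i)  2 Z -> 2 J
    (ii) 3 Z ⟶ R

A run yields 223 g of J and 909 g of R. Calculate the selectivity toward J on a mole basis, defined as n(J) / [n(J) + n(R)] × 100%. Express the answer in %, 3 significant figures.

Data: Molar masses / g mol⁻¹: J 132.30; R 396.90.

n(J) = 223 / 132.30 = 1.686 mol
n(R) = 909 / 396.90 = 2.290 mol
selectivity = 1.686/(1.686+2.290) × 100 = 42.40 %

42.4 %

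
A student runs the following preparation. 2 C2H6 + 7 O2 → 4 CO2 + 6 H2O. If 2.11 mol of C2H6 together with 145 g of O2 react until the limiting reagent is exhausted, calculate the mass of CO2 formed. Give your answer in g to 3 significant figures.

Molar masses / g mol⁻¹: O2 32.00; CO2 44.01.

114 g

n(C2H6) = 2.110 mol
n(O2) = 145.0 / 32.00 = 4.531 mol
n/ν → C2H6: 1.055, O2: 0.6473; O2 is limiting.
n(CO2) = (4/7) × 4.531 = 2.589 mol
mass = 2.589 × 44.01 = 113.9 g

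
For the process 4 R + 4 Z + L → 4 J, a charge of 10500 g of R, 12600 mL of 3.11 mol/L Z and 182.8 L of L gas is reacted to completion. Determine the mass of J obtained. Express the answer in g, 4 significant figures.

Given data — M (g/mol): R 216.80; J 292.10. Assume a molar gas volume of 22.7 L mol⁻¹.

n(R) = 10500 / 216.80 = 48.43 mol
n(Z) = 3.11 × 12600/1000 = 39.19 mol
n(L) = 182.8 / 22.7 = 8.053 mol
n/ν for R = 48.43/4 = 12.11
n/ν for Z = 39.19/4 = 9.798
n/ν for L = 8.053/1 = 8.053
Smallest n/ν is L → limiting reagent.
n(J) = (4/1) × 8.053 = 32.21 mol
mass = 32.21 × 292.10 = 9409 g

9409 g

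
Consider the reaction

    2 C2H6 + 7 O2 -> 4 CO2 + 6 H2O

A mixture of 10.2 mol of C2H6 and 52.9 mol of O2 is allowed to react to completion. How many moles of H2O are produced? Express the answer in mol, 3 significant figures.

n(C2H6) = 10.20 mol
n(O2) = 52.90 mol
n/ν for C2H6 = 10.20/2 = 5.100
n/ν for O2 = 52.90/7 = 7.557
Smallest n/ν is C2H6 → limiting reagent.
n(H2O) = (6/2) × 10.20 = 30.60 mol

30.6 mol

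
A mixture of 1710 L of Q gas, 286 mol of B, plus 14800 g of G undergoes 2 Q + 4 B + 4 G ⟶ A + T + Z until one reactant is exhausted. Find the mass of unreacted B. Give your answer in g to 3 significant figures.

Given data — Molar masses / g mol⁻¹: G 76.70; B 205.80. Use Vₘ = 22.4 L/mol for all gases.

n(Q) = 1710 / 22.4 = 76.34 mol
n(B) = 286.0 mol
n(G) = 14800 / 76.70 = 193.0 mol
n/ν for Q = 76.34/2 = 38.17
n/ν for B = 286.0/4 = 71.50
n/ν for G = 193.0/4 = 48.25
Smallest n/ν is Q → limiting reagent.
B consumed = (4/2) × 76.34 = 152.7 mol
B remaining = 286.0 − 152.7 = 133.3 mol
mass = 133.3 × 205.80 = 27430 g

27400 g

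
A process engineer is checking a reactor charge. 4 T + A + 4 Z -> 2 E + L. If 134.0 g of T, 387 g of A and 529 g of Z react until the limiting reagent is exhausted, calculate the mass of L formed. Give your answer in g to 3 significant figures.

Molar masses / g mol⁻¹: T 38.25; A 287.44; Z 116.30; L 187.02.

164 g

n(T) = 134.0 / 38.25 = 3.503 mol
n(A) = 387.0 / 287.44 = 1.346 mol
n(Z) = 529.0 / 116.30 = 4.549 mol
n/ν → T: 0.8758, A: 1.346, Z: 1.137; T is limiting.
n(L) = (1/4) × 3.503 = 0.8758 mol
mass = 0.8758 × 187.02 = 163.8 g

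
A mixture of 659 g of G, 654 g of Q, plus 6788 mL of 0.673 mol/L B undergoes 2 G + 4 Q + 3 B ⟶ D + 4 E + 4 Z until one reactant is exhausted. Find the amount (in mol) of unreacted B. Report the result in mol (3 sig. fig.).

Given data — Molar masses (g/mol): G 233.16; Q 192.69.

2.02 mol

n(G) = 659.0 / 233.16 = 2.826 mol
n(Q) = 654.0 / 192.69 = 3.394 mol
n(B) = 0.673 × 6788/1000 = 4.568 mol
n/ν → G: 1.413, Q: 0.8485, B: 1.523; Q is limiting.
B consumed = (3/4) × 3.394 = 2.546 mol
B remaining = 4.568 − 2.546 = 2.022 mol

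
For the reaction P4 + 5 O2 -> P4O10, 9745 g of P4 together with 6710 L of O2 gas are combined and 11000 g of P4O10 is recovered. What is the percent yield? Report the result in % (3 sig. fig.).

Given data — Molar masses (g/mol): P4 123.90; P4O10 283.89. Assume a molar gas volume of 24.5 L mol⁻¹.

70.7 %

n(P4) = 9745 / 123.90 = 78.65 mol
n(O2) = 6710 / 24.5 = 273.9 mol
n/ν for P4 = 78.65/1 = 78.65
n/ν for O2 = 273.9/5 = 54.78
Smallest n/ν is O2 → limiting reagent.
theoretical n(P4O10) = (1/5) × 273.9 = 54.78 mol → 15550 g
% yield = 11000 / 15550 × 100 = 70.74 %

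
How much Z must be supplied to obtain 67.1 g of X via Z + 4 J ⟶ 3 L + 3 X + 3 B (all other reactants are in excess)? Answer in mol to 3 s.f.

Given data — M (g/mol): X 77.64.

n(X) = 67.1 / 77.64 = 0.8642 mol
n(Z) = (1/3) × 0.8642 = 0.2881 mol

0.288 mol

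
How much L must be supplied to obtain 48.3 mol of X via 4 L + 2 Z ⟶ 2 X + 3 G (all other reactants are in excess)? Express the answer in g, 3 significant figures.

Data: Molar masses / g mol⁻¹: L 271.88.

26300 g

n(X) = 48.30 mol
n(L) = (4/2) × 48.30 = 96.60 mol
mass = 96.60 × 271.88 = 26260 g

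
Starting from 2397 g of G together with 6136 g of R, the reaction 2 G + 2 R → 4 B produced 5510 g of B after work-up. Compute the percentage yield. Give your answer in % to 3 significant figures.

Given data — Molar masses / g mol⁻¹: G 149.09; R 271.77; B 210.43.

81.4 %

n(G) = 2397 / 149.09 = 16.08 mol
n(R) = 6136 / 271.77 = 22.58 mol
n/ν for G = 16.08/2 = 8.040
n/ν for R = 22.58/2 = 11.29
Smallest n/ν is G → limiting reagent.
theoretical n(B) = (4/2) × 16.08 = 32.16 mol → 6767 g
% yield = 5510 / 6767 × 100 = 81.42 %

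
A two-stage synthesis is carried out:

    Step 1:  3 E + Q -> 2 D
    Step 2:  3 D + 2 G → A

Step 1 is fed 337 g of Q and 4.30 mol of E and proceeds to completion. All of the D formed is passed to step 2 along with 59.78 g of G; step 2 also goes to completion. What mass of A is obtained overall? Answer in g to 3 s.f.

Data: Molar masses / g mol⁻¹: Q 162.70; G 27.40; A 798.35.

763 g

Step 1:
n(Q) = 337.0 / 162.70 = 2.071 mol
n(E) = 4.300 mol
n/ν for Q = 2.071/1 = 2.071
n/ν for E = 4.300/3 = 1.433
Smallest n/ν is E → limiting reagent.
n(D) produced = (2/3) × 4.300 = 2.867 mol
Step 2:
n(D) available = 2.867 mol
n(G) = 59.78 / 27.40 = 2.182 mol
n/ν for D = 2.867/3 = 0.9557
n/ν for G = 2.182/2 = 1.091
Smallest n/ν is D → limiting reagent.
n(A) = (1/3) × 2.867 = 0.9557 mol
mass = 0.9557 × 798.35 = 763.0 g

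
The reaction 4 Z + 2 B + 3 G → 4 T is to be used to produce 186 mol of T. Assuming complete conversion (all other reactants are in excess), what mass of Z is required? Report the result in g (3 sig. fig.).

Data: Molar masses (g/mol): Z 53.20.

9900 g

n(T) = 186.0 mol
n(Z) = (4/4) × 186.0 = 186.0 mol
mass = 186.0 × 53.20 = 9895 g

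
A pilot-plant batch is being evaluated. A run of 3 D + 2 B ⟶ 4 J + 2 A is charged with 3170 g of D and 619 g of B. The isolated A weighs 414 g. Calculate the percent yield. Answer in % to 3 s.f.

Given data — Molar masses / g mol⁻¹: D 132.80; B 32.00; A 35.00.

n(D) = 3170 / 132.80 = 23.87 mol
n(B) = 619.0 / 32.00 = 19.34 mol
n/ν for D = 23.87/3 = 7.957
n/ν for B = 19.34/2 = 9.670
Smallest n/ν is D → limiting reagent.
theoretical n(A) = (2/3) × 23.87 = 15.91 mol → 556.9 g
% yield = 414 / 556.9 × 100 = 74.34 %

74.3 %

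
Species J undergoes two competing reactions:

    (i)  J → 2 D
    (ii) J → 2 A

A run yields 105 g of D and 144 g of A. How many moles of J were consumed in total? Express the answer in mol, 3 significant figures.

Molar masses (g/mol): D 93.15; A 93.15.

n(D) = 105 / 93.15 = 1.127 mol
n(A) = 144 / 93.15 = 1.546 mol
n(J) via (i) = (1/2)×1.127 = 0.5635 mol
n(J) via (ii) = (1/2)×1.546 = 0.7730 mol
total n(J) = 0.5635 + 0.7730 = 1.337 mol

1.34 mol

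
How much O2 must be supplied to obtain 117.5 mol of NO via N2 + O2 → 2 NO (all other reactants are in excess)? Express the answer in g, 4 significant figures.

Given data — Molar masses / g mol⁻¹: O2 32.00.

n(NO) = 117.5 mol
n(O2) = (1/2) × 117.5 = 58.75 mol
mass = 58.75 × 32.00 = 1880 g

1880 g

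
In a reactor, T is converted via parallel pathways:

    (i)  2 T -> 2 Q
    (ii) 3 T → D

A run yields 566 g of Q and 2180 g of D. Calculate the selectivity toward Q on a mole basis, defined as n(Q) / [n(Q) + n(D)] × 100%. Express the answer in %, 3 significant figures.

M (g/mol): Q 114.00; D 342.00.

n(Q) = 566 / 114.00 = 4.965 mol
n(D) = 2180 / 342.00 = 6.374 mol
selectivity = 4.965/(4.965+6.374) × 100 = 43.79 %

43.8 %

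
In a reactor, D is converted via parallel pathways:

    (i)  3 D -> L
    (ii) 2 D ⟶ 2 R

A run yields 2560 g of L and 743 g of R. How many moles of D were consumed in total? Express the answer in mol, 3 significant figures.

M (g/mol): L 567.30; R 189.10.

17.5 mol

n(L) = 2560 / 567.30 = 4.513 mol
n(R) = 743 / 189.10 = 3.929 mol
n(D) via (i) = (3/1)×4.513 = 13.54 mol
n(D) via (ii) = (2/2)×3.929 = 3.929 mol
total n(D) = 13.54 + 3.929 = 17.47 mol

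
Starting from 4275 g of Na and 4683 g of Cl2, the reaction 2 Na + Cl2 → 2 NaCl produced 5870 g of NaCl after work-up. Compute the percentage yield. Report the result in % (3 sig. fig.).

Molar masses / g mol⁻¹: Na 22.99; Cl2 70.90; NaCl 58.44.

76.0 %

n(Na) = 4275 / 22.99 = 186.0 mol
n(Cl2) = 4683 / 70.90 = 66.05 mol
n/ν for Na = 186.0/2 = 93.00
n/ν for Cl2 = 66.05/1 = 66.05
Smallest n/ν is Cl2 → limiting reagent.
theoretical n(NaCl) = (2/1) × 66.05 = 132.1 mol → 7720 g
% yield = 5870 / 7720 × 100 = 76.04 %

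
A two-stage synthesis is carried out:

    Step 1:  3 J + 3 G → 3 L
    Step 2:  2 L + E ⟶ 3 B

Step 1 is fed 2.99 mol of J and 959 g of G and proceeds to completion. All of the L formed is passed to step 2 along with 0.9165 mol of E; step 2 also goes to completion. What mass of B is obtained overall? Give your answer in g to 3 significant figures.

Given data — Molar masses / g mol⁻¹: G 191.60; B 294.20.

809 g

Step 1:
n(J) = 2.990 mol
n(G) = 959.0 / 191.60 = 5.005 mol
n/ν → J: 0.9967, G: 1.668; J is limiting.
n(L) produced = (3/3) × 2.990 = 2.990 mol
Step 2:
n(L) available = 2.990 mol
n(E) = 0.9165 mol
n/ν → L: 1.495, E: 0.9165; E is limiting.
n(B) = (3/1) × 0.9165 = 2.750 mol
mass = 2.750 × 294.20 = 809.1 g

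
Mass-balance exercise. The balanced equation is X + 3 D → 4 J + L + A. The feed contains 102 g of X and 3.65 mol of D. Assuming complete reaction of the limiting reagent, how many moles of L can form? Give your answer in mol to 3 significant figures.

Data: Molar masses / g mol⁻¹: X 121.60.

0.839 mol

n(X) = 102.0 / 121.60 = 0.8388 mol
n(D) = 3.650 mol
n/ν → X: 0.8388, D: 1.217; X is limiting.
n(L) = (1/1) × 0.8388 = 0.8388 mol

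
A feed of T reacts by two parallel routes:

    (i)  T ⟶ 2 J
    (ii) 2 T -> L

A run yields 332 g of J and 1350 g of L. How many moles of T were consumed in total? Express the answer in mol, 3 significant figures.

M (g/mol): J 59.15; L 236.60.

14.2 mol

n(J) = 332 / 59.15 = 5.613 mol
n(L) = 1350 / 236.60 = 5.706 mol
n(T) via (i) = (1/2)×5.613 = 2.807 mol
n(T) via (ii) = (2/1)×5.706 = 11.41 mol
total n(T) = 2.807 + 11.41 = 14.22 mol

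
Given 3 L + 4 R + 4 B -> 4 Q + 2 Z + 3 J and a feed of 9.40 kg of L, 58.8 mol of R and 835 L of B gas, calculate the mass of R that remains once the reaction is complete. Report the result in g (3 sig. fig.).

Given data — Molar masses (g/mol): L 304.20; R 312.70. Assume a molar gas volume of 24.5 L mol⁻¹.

7730 g

n(L) = 9.400×1000 / 304.20 = 30.90 mol
n(R) = 58.80 mol
n(B) = 835.0 / 24.5 = 34.08 mol
n/ν for L = 30.90/3 = 10.30
n/ν for R = 58.80/4 = 14.70
n/ν for B = 34.08/4 = 8.520
Smallest n/ν is B → limiting reagent.
R consumed = (4/4) × 34.08 = 34.08 mol
R remaining = 58.80 − 34.08 = 24.72 mol
mass = 24.72 × 312.70 = 7730 g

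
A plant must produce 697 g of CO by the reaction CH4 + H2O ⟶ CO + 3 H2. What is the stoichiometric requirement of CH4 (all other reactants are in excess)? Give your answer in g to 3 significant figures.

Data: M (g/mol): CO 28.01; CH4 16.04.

399 g

n(CO) = 697 / 28.01 = 24.88 mol
n(CH4) = (1/1) × 24.88 = 24.88 mol
mass = 24.88 × 16.04 = 399.1 g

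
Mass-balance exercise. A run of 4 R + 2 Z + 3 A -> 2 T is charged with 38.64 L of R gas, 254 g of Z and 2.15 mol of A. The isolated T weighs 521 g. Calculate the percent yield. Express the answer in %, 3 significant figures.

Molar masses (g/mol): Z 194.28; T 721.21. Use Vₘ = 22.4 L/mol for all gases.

83.8 %

n(R) = 38.64 / 22.4 = 1.725 mol
n(Z) = 254.0 / 194.28 = 1.307 mol
n(A) = 2.150 mol
n/ν → R: 0.4313, Z: 0.6535, A: 0.7167; R is limiting.
theoretical n(T) = (2/4) × 1.725 = 0.8625 mol → 622.0 g
% yield = 521 / 622.0 × 100 = 83.76 %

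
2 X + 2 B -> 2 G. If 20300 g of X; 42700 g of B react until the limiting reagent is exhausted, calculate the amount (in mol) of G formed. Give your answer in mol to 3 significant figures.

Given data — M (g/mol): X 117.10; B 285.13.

n(X) = 20300 / 117.10 = 173.4 mol
n(B) = 42700 / 285.13 = 149.8 mol
n/ν → X: 86.70, B: 74.90; B is limiting.
n(G) = (2/2) × 149.8 = 149.8 mol

150 mol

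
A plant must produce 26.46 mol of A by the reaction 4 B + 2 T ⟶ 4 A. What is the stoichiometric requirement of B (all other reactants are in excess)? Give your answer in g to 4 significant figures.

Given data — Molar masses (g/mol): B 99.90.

2643 g

n(A) = 26.46 mol
n(B) = (4/4) × 26.46 = 26.46 mol
mass = 26.46 × 99.90 = 2643 g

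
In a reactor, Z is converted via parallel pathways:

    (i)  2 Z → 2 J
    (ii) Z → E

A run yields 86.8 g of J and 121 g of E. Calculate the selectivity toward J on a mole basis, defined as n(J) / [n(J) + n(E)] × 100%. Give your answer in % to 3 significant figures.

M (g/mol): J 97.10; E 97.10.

n(J) = 86.8 / 97.10 = 0.8939 mol
n(E) = 121 / 97.10 = 1.246 mol
selectivity = 0.8939/(0.8939+1.246) × 100 = 41.77 %

41.8 %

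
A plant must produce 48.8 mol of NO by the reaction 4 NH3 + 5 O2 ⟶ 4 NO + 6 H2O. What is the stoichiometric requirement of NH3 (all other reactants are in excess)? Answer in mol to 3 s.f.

n(NO) = 48.80 mol
n(NH3) = (4/4) × 48.80 = 48.80 mol

48.8 mol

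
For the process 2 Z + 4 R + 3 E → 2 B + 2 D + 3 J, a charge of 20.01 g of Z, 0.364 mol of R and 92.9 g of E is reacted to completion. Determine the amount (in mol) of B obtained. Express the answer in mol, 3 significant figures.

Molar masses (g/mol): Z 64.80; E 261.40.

0.182 mol

n(Z) = 20.01 / 64.80 = 0.3088 mol
n(R) = 0.3640 mol
n(E) = 92.90 / 261.40 = 0.3554 mol
n/ν for Z = 0.3088/2 = 0.1544
n/ν for R = 0.3640/4 = 0.09100
n/ν for E = 0.3554/3 = 0.1185
Smallest n/ν is R → limiting reagent.
n(B) = (2/4) × 0.3640 = 0.1820 mol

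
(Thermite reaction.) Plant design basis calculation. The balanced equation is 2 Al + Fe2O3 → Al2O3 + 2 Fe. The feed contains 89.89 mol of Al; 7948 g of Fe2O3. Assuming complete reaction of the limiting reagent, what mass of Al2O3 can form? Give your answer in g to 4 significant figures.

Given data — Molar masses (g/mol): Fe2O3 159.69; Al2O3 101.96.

n(Al) = 89.89 mol
n(Fe2O3) = 7948 / 159.69 = 49.77 mol
n/ν for Al = 89.89/2 = 44.95
n/ν for Fe2O3 = 49.77/1 = 49.77
Smallest n/ν is Al → limiting reagent.
n(Al2O3) = (1/2) × 89.89 = 44.95 mol
mass = 44.95 × 101.96 = 4583 g

4583 g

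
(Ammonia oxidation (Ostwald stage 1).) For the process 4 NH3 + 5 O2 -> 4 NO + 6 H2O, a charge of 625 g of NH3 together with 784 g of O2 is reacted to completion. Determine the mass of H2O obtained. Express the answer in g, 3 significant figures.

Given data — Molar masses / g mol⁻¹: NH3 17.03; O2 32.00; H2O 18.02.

n(NH3) = 625.0 / 17.03 = 36.70 mol
n(O2) = 784.0 / 32.00 = 24.50 mol
n/ν for NH3 = 36.70/4 = 9.175
n/ν for O2 = 24.50/5 = 4.900
Smallest n/ν is O2 → limiting reagent.
n(H2O) = (6/5) × 24.50 = 29.40 mol
mass = 29.40 × 18.02 = 529.8 g

530 g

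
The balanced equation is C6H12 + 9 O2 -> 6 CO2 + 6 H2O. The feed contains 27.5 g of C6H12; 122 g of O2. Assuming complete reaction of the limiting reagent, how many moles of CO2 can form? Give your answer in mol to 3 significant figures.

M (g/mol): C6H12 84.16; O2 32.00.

1.96 mol

n(C6H12) = 27.50 / 84.16 = 0.3268 mol
n(O2) = 122.0 / 32.00 = 3.813 mol
n/ν for C6H12 = 0.3268/1 = 0.3268
n/ν for O2 = 3.813/9 = 0.4237
Smallest n/ν is C6H12 → limiting reagent.
n(CO2) = (6/1) × 0.3268 = 1.961 mol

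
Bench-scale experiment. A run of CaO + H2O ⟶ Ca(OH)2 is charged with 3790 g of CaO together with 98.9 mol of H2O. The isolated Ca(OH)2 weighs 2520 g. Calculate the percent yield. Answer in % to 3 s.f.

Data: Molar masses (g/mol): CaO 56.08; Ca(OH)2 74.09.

50.3 %

n(CaO) = 3790 / 56.08 = 67.58 mol
n(H2O) = 98.90 mol
n/ν for CaO = 67.58/1 = 67.58
n/ν for H2O = 98.90/1 = 98.90
Smallest n/ν is CaO → limiting reagent.
theoretical n(Ca(OH)2) = (1/1) × 67.58 = 67.58 mol → 5007 g
% yield = 2520 / 5007 × 100 = 50.33 %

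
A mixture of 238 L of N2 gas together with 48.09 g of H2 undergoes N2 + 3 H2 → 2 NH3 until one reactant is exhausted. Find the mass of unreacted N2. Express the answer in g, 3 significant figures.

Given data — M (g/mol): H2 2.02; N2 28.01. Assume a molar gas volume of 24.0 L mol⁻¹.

55.5 g

n(N2) = 238.0 / 24.0 = 9.917 mol
n(H2) = 48.09 / 2.02 = 23.81 mol
n/ν for N2 = 9.917/1 = 9.917
n/ν for H2 = 23.81/3 = 7.937
Smallest n/ν is H2 → limiting reagent.
N2 consumed = (1/3) × 23.81 = 7.937 mol
N2 remaining = 9.917 − 7.937 = 1.980 mol
mass = 1.980 × 28.01 = 55.46 g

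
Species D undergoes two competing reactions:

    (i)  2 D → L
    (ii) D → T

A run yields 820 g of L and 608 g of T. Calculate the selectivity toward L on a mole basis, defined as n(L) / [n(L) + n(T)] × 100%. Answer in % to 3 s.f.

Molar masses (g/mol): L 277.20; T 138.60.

n(L) = 820 / 277.20 = 2.958 mol
n(T) = 608 / 138.60 = 4.387 mol
selectivity = 2.958/(2.958+4.387) × 100 = 40.27 %

40.3 %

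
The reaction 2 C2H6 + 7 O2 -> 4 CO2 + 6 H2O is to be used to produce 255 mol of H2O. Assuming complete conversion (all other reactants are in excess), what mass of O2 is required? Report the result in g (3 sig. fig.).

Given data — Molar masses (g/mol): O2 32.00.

n(H2O) = 255.0 mol
n(O2) = (7/6) × 255.0 = 297.5 mol
mass = 297.5 × 32.00 = 9520 g

9520 g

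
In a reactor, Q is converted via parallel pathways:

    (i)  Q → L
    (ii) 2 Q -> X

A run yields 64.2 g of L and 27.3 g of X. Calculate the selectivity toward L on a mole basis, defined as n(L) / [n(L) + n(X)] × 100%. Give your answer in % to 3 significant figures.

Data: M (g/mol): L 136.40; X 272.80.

n(L) = 64.2 / 136.40 = 0.4707 mol
n(X) = 27.3 / 272.80 = 0.1001 mol
selectivity = 0.4707/(0.4707+0.1001) × 100 = 82.46 %

82.5 %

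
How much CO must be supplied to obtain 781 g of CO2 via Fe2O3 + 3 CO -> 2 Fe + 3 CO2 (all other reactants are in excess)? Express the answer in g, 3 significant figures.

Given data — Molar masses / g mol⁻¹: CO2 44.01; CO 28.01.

497 g

n(CO2) = 781 / 44.01 = 17.75 mol
n(CO) = (3/3) × 17.75 = 17.75 mol
mass = 17.75 × 28.01 = 497.2 g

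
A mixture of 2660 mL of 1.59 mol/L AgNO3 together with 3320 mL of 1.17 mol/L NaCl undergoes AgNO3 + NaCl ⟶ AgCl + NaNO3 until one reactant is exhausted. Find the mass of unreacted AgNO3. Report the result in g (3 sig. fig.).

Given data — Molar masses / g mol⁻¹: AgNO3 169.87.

58.6 g

n(AgNO3) = 1.59 × 2660/1000 = 4.229 mol
n(NaCl) = 1.17 × 3320/1000 = 3.884 mol
n/ν → AgNO3: 4.229, NaCl: 3.884; NaCl is limiting.
AgNO3 consumed = (1/1) × 3.884 = 3.884 mol
AgNO3 remaining = 4.229 − 3.884 = 0.3450 mol
mass = 0.3450 × 169.87 = 58.61 g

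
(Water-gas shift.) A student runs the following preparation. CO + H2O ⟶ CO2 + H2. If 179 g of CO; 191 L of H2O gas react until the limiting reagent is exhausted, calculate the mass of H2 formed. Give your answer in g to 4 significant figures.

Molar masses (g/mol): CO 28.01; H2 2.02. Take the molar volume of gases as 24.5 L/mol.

12.91 g

n(CO) = 179.0 / 28.01 = 6.391 mol
n(H2O) = 191.0 / 24.5 = 7.796 mol
n/ν → CO: 6.391, H2O: 7.796; CO is limiting.
n(H2) = (1/1) × 6.391 = 6.391 mol
mass = 6.391 × 2.02 = 12.91 g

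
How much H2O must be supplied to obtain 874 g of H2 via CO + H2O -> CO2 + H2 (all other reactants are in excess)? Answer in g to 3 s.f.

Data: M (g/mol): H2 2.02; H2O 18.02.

n(H2) = 874 / 2.02 = 432.7 mol
n(H2O) = (1/1) × 432.7 = 432.7 mol
mass = 432.7 × 18.02 = 7797 g

7800 g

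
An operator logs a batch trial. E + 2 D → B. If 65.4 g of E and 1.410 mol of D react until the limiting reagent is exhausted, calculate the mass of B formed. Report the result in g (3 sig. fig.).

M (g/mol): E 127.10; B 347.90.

n(E) = 65.40 / 127.10 = 0.5146 mol
n(D) = 1.410 mol
n/ν for E = 0.5146/1 = 0.5146
n/ν for D = 1.410/2 = 0.7050
Smallest n/ν is E → limiting reagent.
n(B) = (1/1) × 0.5146 = 0.5146 mol
mass = 0.5146 × 347.90 = 179.0 g

179 g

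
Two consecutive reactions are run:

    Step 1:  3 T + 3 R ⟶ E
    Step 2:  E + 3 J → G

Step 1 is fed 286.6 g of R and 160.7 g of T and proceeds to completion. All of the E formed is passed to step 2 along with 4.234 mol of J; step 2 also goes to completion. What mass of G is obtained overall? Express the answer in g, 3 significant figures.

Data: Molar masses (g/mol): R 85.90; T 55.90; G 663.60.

Step 1:
n(R) = 286.6 / 85.90 = 3.336 mol
n(T) = 160.7 / 55.90 = 2.875 mol
n/ν for R = 3.336/3 = 1.112
n/ν for T = 2.875/3 = 0.9583
Smallest n/ν is T → limiting reagent.
n(E) produced = (1/3) × 2.875 = 0.9583 mol
Step 2:
n(E) available = 0.9583 mol
n(J) = 4.234 mol
n/ν for E = 0.9583/1 = 0.9583
n/ν for J = 4.234/3 = 1.411
Smallest n/ν is E → limiting reagent.
n(G) = (1/1) × 0.9583 = 0.9583 mol
mass = 0.9583 × 663.60 = 635.9 g

636 g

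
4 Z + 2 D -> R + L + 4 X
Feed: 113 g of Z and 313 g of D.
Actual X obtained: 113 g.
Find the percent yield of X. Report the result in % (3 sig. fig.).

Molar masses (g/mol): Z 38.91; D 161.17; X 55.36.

n(Z) = 113.0 / 38.91 = 2.904 mol
n(D) = 313.0 / 161.17 = 1.942 mol
n/ν for Z = 2.904/4 = 0.7260
n/ν for D = 1.942/2 = 0.9710
Smallest n/ν is Z → limiting reagent.
theoretical n(X) = (4/4) × 2.904 = 2.904 mol → 160.8 g
% yield = 113 / 160.8 × 100 = 70.27 %

70.3 %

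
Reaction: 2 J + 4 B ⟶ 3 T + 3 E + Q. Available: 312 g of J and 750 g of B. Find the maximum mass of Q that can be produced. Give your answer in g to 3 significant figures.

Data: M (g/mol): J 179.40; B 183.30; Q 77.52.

67.4 g

n(J) = 312.0 / 179.40 = 1.739 mol
n(B) = 750.0 / 183.30 = 4.092 mol
n/ν for J = 1.739/2 = 0.8695
n/ν for B = 4.092/4 = 1.023
Smallest n/ν is J → limiting reagent.
n(Q) = (1/2) × 1.739 = 0.8695 mol
mass = 0.8695 × 77.52 = 67.40 g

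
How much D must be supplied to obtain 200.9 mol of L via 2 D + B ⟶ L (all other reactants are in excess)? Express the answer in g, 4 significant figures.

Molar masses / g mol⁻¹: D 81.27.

32650 g

n(L) = 200.9 mol
n(D) = (2/1) × 200.9 = 401.8 mol
mass = 401.8 × 81.27 = 32650 g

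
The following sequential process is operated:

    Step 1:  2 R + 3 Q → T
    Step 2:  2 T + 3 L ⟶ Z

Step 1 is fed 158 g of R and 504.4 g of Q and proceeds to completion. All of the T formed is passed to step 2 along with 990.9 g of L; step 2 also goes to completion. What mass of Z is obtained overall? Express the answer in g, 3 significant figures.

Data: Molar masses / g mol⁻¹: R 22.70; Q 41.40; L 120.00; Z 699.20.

1220 g

Step 1:
n(R) = 158.0 / 22.70 = 6.960 mol
n(Q) = 504.4 / 41.40 = 12.18 mol
n/ν for R = 6.960/2 = 3.480
n/ν for Q = 12.18/3 = 4.060
Smallest n/ν is R → limiting reagent.
n(T) produced = (1/2) × 6.960 = 3.480 mol
Step 2:
n(T) available = 3.480 mol
n(L) = 990.9 / 120.00 = 8.258 mol
n/ν for T = 3.480/2 = 1.740
n/ν for L = 8.258/3 = 2.753
Smallest n/ν is T → limiting reagent.
n(Z) = (1/2) × 3.480 = 1.740 mol
mass = 1.740 × 699.20 = 1217 g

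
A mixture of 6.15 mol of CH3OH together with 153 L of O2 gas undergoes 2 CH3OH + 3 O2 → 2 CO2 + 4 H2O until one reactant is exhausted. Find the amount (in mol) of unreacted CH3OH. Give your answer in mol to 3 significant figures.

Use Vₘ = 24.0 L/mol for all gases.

1.90 mol

n(CH3OH) = 6.150 mol
n(O2) = 153.0 / 24.0 = 6.375 mol
n/ν for CH3OH = 6.150/2 = 3.075
n/ν for O2 = 6.375/3 = 2.125
Smallest n/ν is O2 → limiting reagent.
CH3OH consumed = (2/3) × 6.375 = 4.250 mol
CH3OH remaining = 6.150 − 4.250 = 1.900 mol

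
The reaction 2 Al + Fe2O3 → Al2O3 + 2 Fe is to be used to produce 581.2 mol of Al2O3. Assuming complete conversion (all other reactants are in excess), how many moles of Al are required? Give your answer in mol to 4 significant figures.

n(Al2O3) = 581.2 mol
n(Al) = (2/1) × 581.2 = 1162 mol

1162 mol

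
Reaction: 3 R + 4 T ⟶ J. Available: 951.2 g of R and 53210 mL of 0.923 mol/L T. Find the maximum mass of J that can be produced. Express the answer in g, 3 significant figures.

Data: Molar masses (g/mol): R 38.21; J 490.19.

4070 g

n(R) = 951.2 / 38.21 = 24.89 mol
n(T) = 0.923 × 53210/1000 = 49.11 mol
n/ν for R = 24.89/3 = 8.297
n/ν for T = 49.11/4 = 12.28
Smallest n/ν is R → limiting reagent.
n(J) = (1/3) × 24.89 = 8.297 mol
mass = 8.297 × 490.19 = 4067 g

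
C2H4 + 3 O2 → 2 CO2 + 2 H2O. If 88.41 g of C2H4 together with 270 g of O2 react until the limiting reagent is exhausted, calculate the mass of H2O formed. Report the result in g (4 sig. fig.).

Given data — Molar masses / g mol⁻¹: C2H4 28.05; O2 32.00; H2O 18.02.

n(C2H4) = 88.41 / 28.05 = 3.152 mol
n(O2) = 270.0 / 32.00 = 8.438 mol
n/ν for C2H4 = 3.152/1 = 3.152
n/ν for O2 = 8.438/3 = 2.813
Smallest n/ν is O2 → limiting reagent.
n(H2O) = (2/3) × 8.438 = 5.625 mol
mass = 5.625 × 18.02 = 101.4 g

101.4 g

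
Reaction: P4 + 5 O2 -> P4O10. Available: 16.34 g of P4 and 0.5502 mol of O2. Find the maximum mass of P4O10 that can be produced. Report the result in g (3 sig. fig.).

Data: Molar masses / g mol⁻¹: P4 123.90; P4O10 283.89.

n(P4) = 16.34 / 123.90 = 0.1319 mol
n(O2) = 0.5502 mol
n/ν → P4: 0.1319, O2: 0.1100; O2 is limiting.
n(P4O10) = (1/5) × 0.5502 = 0.1100 mol
mass = 0.1100 × 283.89 = 31.23 g

31.2 g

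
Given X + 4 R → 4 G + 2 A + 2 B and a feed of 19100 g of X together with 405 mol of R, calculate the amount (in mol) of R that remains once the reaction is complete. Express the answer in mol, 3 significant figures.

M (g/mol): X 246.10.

n(X) = 19100 / 246.10 = 77.61 mol
n(R) = 405.0 mol
n/ν for X = 77.61/1 = 77.61
n/ν for R = 405.0/4 = 101.3
Smallest n/ν is X → limiting reagent.
R consumed = (4/1) × 77.61 = 310.4 mol
R remaining = 405.0 − 310.4 = 94.60 mol

94.6 mol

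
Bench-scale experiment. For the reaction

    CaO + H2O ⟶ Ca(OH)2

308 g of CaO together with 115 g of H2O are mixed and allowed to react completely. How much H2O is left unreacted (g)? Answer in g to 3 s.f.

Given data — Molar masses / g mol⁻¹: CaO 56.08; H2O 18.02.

16.0 g

n(CaO) = 308.0 / 56.08 = 5.492 mol
n(H2O) = 115.0 / 18.02 = 6.382 mol
n/ν → CaO: 5.492, H2O: 6.382; CaO is limiting.
H2O consumed = (1/1) × 5.492 = 5.492 mol
H2O remaining = 6.382 − 5.492 = 0.8900 mol
mass = 0.8900 × 18.02 = 16.04 g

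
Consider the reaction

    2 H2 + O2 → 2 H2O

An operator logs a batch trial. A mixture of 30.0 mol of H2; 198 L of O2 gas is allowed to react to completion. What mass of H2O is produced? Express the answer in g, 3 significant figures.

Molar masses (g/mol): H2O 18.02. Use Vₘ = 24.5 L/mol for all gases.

n(H2) = 30.00 mol
n(O2) = 198.0 / 24.5 = 8.082 mol
n/ν → H2: 15.00, O2: 8.082; O2 is limiting.
n(H2O) = (2/1) × 8.082 = 16.16 mol
mass = 16.16 × 18.02 = 291.2 g

291 g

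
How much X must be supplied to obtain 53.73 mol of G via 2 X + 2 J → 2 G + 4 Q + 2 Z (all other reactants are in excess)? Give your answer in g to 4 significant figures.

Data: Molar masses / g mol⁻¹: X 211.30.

11350 g

n(G) = 53.73 mol
n(X) = (2/2) × 53.73 = 53.73 mol
mass = 53.73 × 211.30 = 11350 g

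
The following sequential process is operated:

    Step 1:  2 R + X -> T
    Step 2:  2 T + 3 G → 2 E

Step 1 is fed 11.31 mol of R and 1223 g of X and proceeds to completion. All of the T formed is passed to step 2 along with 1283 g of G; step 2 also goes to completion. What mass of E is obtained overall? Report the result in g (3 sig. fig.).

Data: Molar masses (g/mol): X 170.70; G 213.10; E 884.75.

3550 g

Step 1:
n(R) = 11.31 mol
n(X) = 1223 / 170.70 = 7.165 mol
n/ν for R = 11.31/2 = 5.655
n/ν for X = 7.165/1 = 7.165
Smallest n/ν is R → limiting reagent.
n(T) produced = (1/2) × 11.31 = 5.655 mol
Step 2:
n(T) available = 5.655 mol
n(G) = 1283 / 213.10 = 6.021 mol
n/ν for T = 5.655/2 = 2.828
n/ν for G = 6.021/3 = 2.007
Smallest n/ν is G → limiting reagent.
n(E) = (2/3) × 6.021 = 4.014 mol
mass = 4.014 × 884.75 = 3551 g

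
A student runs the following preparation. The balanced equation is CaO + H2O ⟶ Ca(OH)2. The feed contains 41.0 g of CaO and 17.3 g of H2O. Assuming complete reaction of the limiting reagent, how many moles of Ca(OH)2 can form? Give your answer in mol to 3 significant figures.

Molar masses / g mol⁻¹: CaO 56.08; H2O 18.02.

0.731 mol

n(CaO) = 41.00 / 56.08 = 0.7311 mol
n(H2O) = 17.30 / 18.02 = 0.9600 mol
n/ν → CaO: 0.7311, H2O: 0.9600; CaO is limiting.
n(Ca(OH)2) = (1/1) × 0.7311 = 0.7311 mol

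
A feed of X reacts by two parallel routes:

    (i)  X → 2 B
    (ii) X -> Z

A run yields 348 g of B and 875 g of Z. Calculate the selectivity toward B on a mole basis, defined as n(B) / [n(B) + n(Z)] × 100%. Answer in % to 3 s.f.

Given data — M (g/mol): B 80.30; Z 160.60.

44.3 %

n(B) = 348 / 80.30 = 4.334 mol
n(Z) = 875 / 160.60 = 5.448 mol
selectivity = 4.334/(4.334+5.448) × 100 = 44.31 %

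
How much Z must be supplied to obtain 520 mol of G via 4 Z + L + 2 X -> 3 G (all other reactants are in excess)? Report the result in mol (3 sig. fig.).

n(G) = 520.0 mol
n(Z) = (4/3) × 520.0 = 693.3 mol

693 mol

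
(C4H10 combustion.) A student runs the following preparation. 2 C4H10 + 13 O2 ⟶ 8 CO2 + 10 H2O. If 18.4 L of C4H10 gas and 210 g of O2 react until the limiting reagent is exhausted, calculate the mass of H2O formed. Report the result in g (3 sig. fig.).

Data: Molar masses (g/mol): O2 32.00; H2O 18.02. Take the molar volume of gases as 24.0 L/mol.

69.1 g

n(C4H10) = 18.40 / 24.0 = 0.7667 mol
n(O2) = 210.0 / 32.00 = 6.563 mol
n/ν for C4H10 = 0.7667/2 = 0.3834
n/ν for O2 = 6.563/13 = 0.5048
Smallest n/ν is C4H10 → limiting reagent.
n(H2O) = (10/2) × 0.7667 = 3.834 mol
mass = 3.834 × 18.02 = 69.09 g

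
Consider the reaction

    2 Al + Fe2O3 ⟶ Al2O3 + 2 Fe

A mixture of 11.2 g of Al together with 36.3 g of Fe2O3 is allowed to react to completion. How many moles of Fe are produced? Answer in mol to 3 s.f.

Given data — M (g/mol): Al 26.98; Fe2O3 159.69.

n(Al) = 11.20 / 26.98 = 0.4151 mol
n(Fe2O3) = 36.30 / 159.69 = 0.2273 mol
n/ν → Al: 0.2076, Fe2O3: 0.2273; Al is limiting.
n(Fe) = (2/2) × 0.4151 = 0.4151 mol

0.415 mol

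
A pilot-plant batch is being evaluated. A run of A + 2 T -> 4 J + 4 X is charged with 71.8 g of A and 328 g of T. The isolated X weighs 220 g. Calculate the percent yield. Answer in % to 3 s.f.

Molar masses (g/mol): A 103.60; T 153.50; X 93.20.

n(A) = 71.80 / 103.60 = 0.6931 mol
n(T) = 328.0 / 153.50 = 2.137 mol
n/ν for A = 0.6931/1 = 0.6931
n/ν for T = 2.137/2 = 1.069
Smallest n/ν is A → limiting reagent.
theoretical n(X) = (4/1) × 0.6931 = 2.772 mol → 258.4 g
% yield = 220 / 258.4 × 100 = 85.14 %

85.1 %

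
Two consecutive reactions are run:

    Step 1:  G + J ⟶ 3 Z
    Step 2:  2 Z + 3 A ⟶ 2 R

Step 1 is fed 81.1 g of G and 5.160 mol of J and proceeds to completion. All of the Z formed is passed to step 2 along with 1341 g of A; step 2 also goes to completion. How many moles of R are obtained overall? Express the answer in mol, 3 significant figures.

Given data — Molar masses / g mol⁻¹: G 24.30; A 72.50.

10.0 mol

Step 1:
n(G) = 81.10 / 24.30 = 3.337 mol
n(J) = 5.160 mol
n/ν for G = 3.337/1 = 3.337
n/ν for J = 5.160/1 = 5.160
Smallest n/ν is G → limiting reagent.
n(Z) produced = (3/1) × 3.337 = 10.01 mol
Step 2:
n(Z) available = 10.01 mol
n(A) = 1341 / 72.50 = 18.50 mol
n/ν for Z = 10.01/2 = 5.005
n/ν for A = 18.50/3 = 6.167
Smallest n/ν is Z → limiting reagent.
n(R) = (2/2) × 10.01 = 10.01 mol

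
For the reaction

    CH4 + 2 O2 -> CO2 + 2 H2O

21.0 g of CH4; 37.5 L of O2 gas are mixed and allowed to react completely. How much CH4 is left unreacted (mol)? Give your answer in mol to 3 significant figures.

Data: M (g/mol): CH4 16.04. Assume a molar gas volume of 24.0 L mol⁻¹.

0.528 mol

n(CH4) = 21.00 / 16.04 = 1.309 mol
n(O2) = 37.50 / 24.0 = 1.563 mol
n/ν → CH4: 1.309, O2: 0.7815; O2 is limiting.
CH4 consumed = (1/2) × 1.563 = 0.7815 mol
CH4 remaining = 1.309 − 0.7815 = 0.5275 mol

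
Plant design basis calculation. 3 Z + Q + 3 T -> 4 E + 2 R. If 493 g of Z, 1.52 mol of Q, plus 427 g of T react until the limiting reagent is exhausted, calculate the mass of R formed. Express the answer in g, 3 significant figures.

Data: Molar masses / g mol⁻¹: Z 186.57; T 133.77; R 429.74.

757 g

n(Z) = 493.0 / 186.57 = 2.642 mol
n(Q) = 1.520 mol
n(T) = 427.0 / 133.77 = 3.192 mol
n/ν for Z = 2.642/3 = 0.8807
n/ν for Q = 1.520/1 = 1.520
n/ν for T = 3.192/3 = 1.064
Smallest n/ν is Z → limiting reagent.
n(R) = (2/3) × 2.642 = 1.761 mol
mass = 1.761 × 429.74 = 756.8 g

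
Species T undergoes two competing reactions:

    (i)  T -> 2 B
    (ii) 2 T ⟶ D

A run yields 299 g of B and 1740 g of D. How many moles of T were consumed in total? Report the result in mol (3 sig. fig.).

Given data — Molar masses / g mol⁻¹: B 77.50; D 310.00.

n(B) = 299 / 77.50 = 3.858 mol
n(D) = 1740 / 310.00 = 5.613 mol
n(T) via (i) = (1/2)×3.858 = 1.929 mol
n(T) via (ii) = (2/1)×5.613 = 11.23 mol
total n(T) = 1.929 + 11.23 = 13.16 mol

13.2 mol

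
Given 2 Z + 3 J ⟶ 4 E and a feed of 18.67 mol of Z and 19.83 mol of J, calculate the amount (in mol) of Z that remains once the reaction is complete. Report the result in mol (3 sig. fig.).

5.45 mol

n(Z) = 18.67 mol
n(J) = 19.83 mol
n/ν for Z = 18.67/2 = 9.335
n/ν for J = 19.83/3 = 6.610
Smallest n/ν is J → limiting reagent.
Z consumed = (2/3) × 19.83 = 13.22 mol
Z remaining = 18.67 − 13.22 = 5.450 mol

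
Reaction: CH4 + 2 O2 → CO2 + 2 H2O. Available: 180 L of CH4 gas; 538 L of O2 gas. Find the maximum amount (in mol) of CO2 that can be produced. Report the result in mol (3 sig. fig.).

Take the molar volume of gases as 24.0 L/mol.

7.50 mol

n(CH4) = 180.0 / 24.0 = 7.500 mol
n(O2) = 538.0 / 24.0 = 22.42 mol
n/ν for CH4 = 7.500/1 = 7.500
n/ν for O2 = 22.42/2 = 11.21
Smallest n/ν is CH4 → limiting reagent.
n(CO2) = (1/1) × 7.500 = 7.500 mol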